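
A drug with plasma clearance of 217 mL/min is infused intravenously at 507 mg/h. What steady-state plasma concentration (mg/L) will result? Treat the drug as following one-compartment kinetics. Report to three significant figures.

38.9 mg/L

Convert clearance: 217 mL/min × 60 min/h ÷ 1000 mL/L = 13.02 L/h
Css = rate / CL = 507 / 13.02 = 38.94 mg/L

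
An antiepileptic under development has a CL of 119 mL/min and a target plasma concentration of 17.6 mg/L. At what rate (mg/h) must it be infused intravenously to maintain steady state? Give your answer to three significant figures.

126 mg/h

CL = 119 mL/min = 119 × 0.06 = 7.140 L/h
At steady state, infusion rate equals elimination rate: rate in = CL × Css.
Infusion rate = CL · Css = 7.140 L/h × 17.6 mg/L = 125.7 mg/h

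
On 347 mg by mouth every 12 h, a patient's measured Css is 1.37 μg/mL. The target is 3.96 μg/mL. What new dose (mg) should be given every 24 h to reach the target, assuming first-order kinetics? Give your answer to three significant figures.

With linear kinetics, Css is proportional to dose rate (D/τ) at fixed clearance.
D₂ = D₁ × (Css,target / Css,current) × (τ₂/τ₁) = 347 × (3.96/1.37) × (24/12) = 2006 mg

2010 mg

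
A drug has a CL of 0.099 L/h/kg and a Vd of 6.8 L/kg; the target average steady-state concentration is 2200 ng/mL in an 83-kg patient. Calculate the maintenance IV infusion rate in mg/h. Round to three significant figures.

CL = 0.099 L/h/kg × 83 kg = 8.217 L/h
C = 2200 ng/mL = 2.200 mg/L
Infusion rate = CL · Css = 8.217 L/h × 2.2 mg/L = 18.08 mg/h

18.1 mg/h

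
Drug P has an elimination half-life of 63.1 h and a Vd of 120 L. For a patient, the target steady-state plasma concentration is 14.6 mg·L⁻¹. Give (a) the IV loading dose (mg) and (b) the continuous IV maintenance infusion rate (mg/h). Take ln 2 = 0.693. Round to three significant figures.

(a) 1750 mg; (b) 19.2 mg/h

LD = Vd × C = 120.0 × 14.6 = 1752 mg
CL = 0.693 × Vd / t½ = 0.693 × 120.0 / 63.1 = 1.318 L/h
Infusion rate = CL × Css = 1.318 × 14.6 = 19.24 mg/h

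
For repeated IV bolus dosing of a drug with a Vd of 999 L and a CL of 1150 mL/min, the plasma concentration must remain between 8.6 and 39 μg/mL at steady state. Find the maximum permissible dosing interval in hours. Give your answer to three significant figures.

CL = 1150 mL/min × 60/1000 = 69.00 L/h
k = CL / Vd = 69.00 / 999.0 = 0.06907 h⁻¹
Between IV bolus doses, concentration decays as C = C₀·e^(−kτ), so C_peak/C_trough = e^(kτ).
τ_max = ln(C_peak/C_trough) / k = ln(39/8.6) / 0.06907 = 1.512 / 0.06907 = 21.89 h

21.9 h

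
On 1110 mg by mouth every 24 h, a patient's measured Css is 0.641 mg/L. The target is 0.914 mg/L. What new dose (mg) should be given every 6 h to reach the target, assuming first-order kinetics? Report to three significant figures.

For first-order elimination, Css ∝ F·D/(CL·τ); F and CL are unchanged, so Css ∝ D/τ.
D₂ = D₁ × (Css,target / Css,current) × (τ₂/τ₁) = 1110 × (0.914/0.641) × (6/24) = 395.7 mg

396 mg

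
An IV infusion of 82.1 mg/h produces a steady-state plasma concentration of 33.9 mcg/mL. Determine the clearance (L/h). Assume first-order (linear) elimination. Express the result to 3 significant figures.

2.42 L/h

At steady state, infusion rate = CL × Css, so CL = rate / Css.
CL = 82.1 / 33.9 = 2.422 L/h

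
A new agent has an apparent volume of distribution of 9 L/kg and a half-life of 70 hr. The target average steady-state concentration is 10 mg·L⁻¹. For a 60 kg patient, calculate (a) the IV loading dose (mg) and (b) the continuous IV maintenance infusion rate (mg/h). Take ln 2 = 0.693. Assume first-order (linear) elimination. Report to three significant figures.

(a) 5400 mg; (b) 53.5 mg/h

Total Vd = 9 × 60 = 540.0 L
LD = Vd × C = 540.0 × 10 = 5400 mg
CL = 0.693 × Vd / t½ = 0.693 × 540.0 / 70 = 5.346 L/h
Infusion rate = CL × Css = 5.346 × 10 = 53.46 mg/h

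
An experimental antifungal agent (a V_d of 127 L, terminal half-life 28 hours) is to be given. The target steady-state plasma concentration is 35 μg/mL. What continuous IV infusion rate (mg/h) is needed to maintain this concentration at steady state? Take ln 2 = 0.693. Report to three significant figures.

k = 0.693/28 = 0.02475 h⁻¹, so CL = k·Vd = 0.02475 × 127.0 = 3.143 L/h
Infusion rate = CL × Css = 3.143 × 35 = 110.0 mg/h

110 mg/h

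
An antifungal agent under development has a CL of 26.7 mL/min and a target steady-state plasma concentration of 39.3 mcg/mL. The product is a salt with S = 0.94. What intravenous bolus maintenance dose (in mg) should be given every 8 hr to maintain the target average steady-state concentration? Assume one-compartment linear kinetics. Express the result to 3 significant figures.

536 mg

CL = 26.7 mL/min × 60/1000 = 1.602 L/h
D = CL × Css × τ / S = 1.602 × 39.3 × 8 / 0.94 = 535.8 mg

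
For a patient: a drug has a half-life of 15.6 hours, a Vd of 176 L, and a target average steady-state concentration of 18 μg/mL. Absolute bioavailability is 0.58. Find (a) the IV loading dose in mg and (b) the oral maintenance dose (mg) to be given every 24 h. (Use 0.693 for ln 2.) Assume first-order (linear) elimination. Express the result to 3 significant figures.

LD = Vd × C = 176.0 × 18 = 3168 mg
CL = 0.693 × Vd / t½ = 0.693 × 176.0 / 15.6 = 7.818 L/h
D = CL × Css × τ / F = 7.818 × 18 × 24 / 0.58 = 5823 mg

(a) 3170 mg; (b) 5820 mg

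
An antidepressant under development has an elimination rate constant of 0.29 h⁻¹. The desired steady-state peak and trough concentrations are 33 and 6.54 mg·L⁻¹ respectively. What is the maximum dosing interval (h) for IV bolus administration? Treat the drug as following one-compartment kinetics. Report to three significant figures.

5.58 h

Between IV bolus doses, concentration decays as C = C₀·e^(−kτ), so C_peak/C_trough = e^(kτ).
τ_max = ln(C_peak/C_trough) / k = ln(33/6.54) / 0.2900 = 1.619 / 0.2900 = 5.583 h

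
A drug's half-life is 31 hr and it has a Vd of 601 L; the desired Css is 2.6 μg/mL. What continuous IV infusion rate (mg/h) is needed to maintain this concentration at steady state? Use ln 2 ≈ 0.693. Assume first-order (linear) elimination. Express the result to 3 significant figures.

34.9 mg/h

CL = 0.693 × Vd / t½ = 0.693 × 601.0 / 31 = 13.44 L/h
Infusion rate = CL × Css = 13.44 × 2.6 = 34.94 mg/h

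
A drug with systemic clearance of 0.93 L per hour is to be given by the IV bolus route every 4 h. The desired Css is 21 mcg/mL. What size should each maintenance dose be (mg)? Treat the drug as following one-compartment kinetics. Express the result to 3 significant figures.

78.1 mg

D = CL × Css × τ = 0.9300 × 21 × 4 = 78.12 mg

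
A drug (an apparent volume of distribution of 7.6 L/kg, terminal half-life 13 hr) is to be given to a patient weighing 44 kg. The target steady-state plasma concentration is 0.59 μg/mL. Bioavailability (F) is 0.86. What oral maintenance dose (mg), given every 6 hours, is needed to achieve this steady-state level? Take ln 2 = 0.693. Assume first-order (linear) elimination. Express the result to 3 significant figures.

73.4 mg

Vd = 7.6 L/kg × 44 kg = 334.4 L
k = 0.693/13 = 0.05331 h⁻¹, so CL = k·Vd = 0.05331 × 334.4 = 17.83 L/h
D = CL × Css × τ / F = 17.83 × 0.59 × 6 / 0.86 = 73.39 mg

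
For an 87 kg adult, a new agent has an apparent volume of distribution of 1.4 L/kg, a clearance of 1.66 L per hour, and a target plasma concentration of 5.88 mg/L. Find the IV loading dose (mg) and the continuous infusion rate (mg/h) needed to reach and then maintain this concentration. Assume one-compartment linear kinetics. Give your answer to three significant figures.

Vd(total) = 87 kg × 1.4 L/kg = 121.8 L
Loading: fill Vd to C_target → 121.8 L × 5.88 mg/L = 716.2 mg
Maintenance infusion rate = CL × Css = 1.660 × 5.88 = 9.761 mg/h

(a) 716 mg; (b) 9.76 mg/h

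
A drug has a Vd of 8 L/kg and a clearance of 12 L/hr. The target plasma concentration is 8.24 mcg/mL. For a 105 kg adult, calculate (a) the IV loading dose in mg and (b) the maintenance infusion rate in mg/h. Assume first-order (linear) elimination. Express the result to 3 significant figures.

Total Vd = 8 × 105 = 840.0 L
Loading: fill Vd to C_target → 840.0 L × 8.24 mg/L = 6922 mg
Maintenance infusion rate = CL × Css = 12.00 × 8.24 = 98.88 mg/h

(a) 6920 mg; (b) 98.9 mg/h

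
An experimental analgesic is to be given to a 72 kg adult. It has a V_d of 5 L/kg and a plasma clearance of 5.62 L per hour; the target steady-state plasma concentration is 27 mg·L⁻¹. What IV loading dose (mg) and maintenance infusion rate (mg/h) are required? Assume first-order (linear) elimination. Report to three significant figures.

(a) 9720 mg; (b) 152 mg/h

Vd = 5 L/kg × 72 kg = 360.0 L
Loading: fill Vd to C_target → 360.0 L × 27 mg/L = 9720 mg
Maintenance: replace elimination → rate = CL × Css = 5.620 × 27 = 151.7 mg/h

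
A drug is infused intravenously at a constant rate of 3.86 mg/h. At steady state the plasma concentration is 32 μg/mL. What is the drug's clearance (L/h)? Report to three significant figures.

0.121 L/h

At steady state, infusion rate = CL × Css, so CL = rate / Css.
CL = 3.86 / 32 = 0.1206 L/h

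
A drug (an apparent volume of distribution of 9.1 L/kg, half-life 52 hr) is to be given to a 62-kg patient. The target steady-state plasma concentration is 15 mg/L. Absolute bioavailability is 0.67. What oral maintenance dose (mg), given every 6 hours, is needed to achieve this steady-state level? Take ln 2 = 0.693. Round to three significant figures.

Vd = 9.1 L/kg × 62 kg = 564.2 L
CL = 0.693 × Vd / t½ = 0.693 × 564.2 / 52 = 7.519 L/h
D = CL × Css × τ / F = 7.519 × 15 × 6 / 0.67 = 1010 mg

1010 mg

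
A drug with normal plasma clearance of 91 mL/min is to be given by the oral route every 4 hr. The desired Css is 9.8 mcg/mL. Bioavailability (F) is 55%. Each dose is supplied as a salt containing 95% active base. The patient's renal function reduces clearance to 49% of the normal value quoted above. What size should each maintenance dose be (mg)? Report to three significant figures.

Convert clearance: 91 mL/min × 60 min/h ÷ 1000 mL/L = 5.460 L/h
Patient clearance = 0.49 × 5.460 = 2.675 L/h
At steady state, dose per interval replaces the amount cleared in that interval: F·S·D/τ = CL·Css.
D = CL × Css × τ / F / S = 2.675 × 9.8 × 4 / 0.55 / 0.95 = 200.7 mg

201 mg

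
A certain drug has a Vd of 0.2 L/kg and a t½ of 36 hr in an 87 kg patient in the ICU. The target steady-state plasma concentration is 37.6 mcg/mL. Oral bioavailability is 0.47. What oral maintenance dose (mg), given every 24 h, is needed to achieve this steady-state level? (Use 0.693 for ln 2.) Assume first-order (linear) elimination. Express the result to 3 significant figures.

643 mg

Vd = 0.2 L/kg × 87 kg = 17.40 L
k = 0.693/36 = 0.01925 h⁻¹, so CL = k·Vd = 0.01925 × 17.40 = 0.3350 L/h
D = CL × Css × τ / F = 0.3350 × 37.6 × 24 / 0.47 = 643.2 mg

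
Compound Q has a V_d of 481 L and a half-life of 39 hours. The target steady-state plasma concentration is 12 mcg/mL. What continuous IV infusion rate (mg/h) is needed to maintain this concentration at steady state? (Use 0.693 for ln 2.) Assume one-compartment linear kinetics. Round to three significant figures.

k = 0.693/39 = 0.01777 h⁻¹, so CL = k·Vd = 0.01777 × 481.0 = 8.547 L/h
Infusion rate = CL × Css = 8.547 × 12 = 102.6 mg/h

103 mg/h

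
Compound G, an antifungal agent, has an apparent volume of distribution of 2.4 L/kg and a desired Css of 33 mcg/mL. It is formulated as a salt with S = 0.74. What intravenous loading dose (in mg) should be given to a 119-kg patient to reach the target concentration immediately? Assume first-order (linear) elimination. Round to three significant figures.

Vd(total) = 119 kg × 2.4 L/kg = 285.6 L
LD = Vd × C / S = 285.6 × 33.00 / 0.74 = 12740 mg

12700 mg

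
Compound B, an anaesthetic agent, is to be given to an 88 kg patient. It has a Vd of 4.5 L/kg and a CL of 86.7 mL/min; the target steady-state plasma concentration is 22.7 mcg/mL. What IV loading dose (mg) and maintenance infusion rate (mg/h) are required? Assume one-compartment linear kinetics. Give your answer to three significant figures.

Vd = 4.5 L/kg × 88 kg = 396.0 L
Loading dose = Vd × C = 396.0 × 22.7 = 8989 mg
Convert clearance: 86.7 mL/min × 60 min/h ÷ 1000 mL/L = 5.202 L/h
Infusion rate = 5.202 L/h × 22.7 mg/L = 118.1 mg/h

(a) 8990 mg; (b) 118 mg/h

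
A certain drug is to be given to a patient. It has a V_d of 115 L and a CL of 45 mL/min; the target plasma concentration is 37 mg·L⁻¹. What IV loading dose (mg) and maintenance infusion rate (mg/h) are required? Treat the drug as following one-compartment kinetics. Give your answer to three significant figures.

(a) 4260 mg; (b) 99.9 mg/h

LD = Vd · C_target = 115.0 × 37 = 4255 mg
Convert clearance: 45 mL/min × 60 min/h ÷ 1000 mL/L = 2.700 L/h
Maintenance: replace elimination → rate = CL × Css = 2.700 × 37 = 99.90 mg/h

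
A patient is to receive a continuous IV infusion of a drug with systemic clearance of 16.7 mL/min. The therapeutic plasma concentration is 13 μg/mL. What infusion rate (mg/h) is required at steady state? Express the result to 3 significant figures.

CL = 16.7 mL/min × 60/1000 = 1.002 L/h
Rate = CL × Css = 1.002 × 13 = 13.03 mg/h

13.0 mg/h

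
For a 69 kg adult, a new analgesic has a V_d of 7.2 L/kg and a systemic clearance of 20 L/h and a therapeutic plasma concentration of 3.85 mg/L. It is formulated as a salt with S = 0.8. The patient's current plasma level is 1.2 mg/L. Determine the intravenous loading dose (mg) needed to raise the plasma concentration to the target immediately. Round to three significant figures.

1650 mg

Vd = 7.2 L/kg × 69 kg = 496.8 L
Concentration deficit ΔC = 3.85 − 1.2 = 2.650 mg/L
LD = Vd × ΔC / S = 496.8 × 2.650 / 0.8 = 1646 mg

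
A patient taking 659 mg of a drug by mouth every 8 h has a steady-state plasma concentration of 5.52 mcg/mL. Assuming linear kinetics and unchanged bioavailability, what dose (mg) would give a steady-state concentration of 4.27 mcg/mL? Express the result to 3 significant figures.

For first-order elimination, Css ∝ F·D/(CL·τ); F and CL are unchanged, so Css ∝ D/τ.
D₂ = D₁ × (Css,target / Css,current) = 659 × 4.27/5.52 = 509.8 mg

510 mg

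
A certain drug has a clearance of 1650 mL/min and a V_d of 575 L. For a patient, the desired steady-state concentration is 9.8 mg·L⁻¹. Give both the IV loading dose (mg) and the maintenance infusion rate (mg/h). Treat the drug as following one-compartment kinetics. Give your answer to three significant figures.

Loading dose = Vd × C = 575.0 × 9.8 = 5635 mg
CL = 1650 mL/min = 1650 × 0.06 = 99.00 L/h
Maintenance infusion rate = CL × Css = 99.00 × 9.8 = 970.2 mg/h

(a) 5640 mg; (b) 970 mg/h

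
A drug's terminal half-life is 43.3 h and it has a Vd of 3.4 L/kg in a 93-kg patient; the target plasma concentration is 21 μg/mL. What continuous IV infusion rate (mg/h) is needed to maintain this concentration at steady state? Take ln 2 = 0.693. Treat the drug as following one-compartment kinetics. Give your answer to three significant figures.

106 mg/h

Vd(total) = 93 kg × 3.4 L/kg = 316.2 L
CL = ln 2 · Vd / t½ = 0.693 × 316.2 / 43.3 = 5.061 L/h
Infusion rate = CL × Css = 5.061 × 21 = 106.3 mg/h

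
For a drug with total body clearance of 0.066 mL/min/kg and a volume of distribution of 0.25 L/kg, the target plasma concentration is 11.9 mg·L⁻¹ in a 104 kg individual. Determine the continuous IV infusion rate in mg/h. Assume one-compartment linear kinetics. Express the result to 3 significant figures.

4.90 mg/h

CL = 0.066 mL/min/kg × 104 kg = 6.864 mL/min = 6.864 × 60/1000 = 0.4118 L/h
R₀ = 0.4118 × 11.9 = 4.900 mg/h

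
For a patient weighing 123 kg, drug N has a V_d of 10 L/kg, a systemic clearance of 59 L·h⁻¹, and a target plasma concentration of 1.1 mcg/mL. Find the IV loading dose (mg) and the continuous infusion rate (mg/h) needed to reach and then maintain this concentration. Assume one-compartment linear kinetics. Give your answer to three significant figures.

Vd = 10 L/kg × 123 kg = 1230 L
LD = Vd · C_target = 1230 × 1.1 = 1353 mg
Maintenance infusion rate = CL × Css = 59.00 × 1.1 = 64.90 mg/h

(a) 1350 mg; (b) 64.9 mg/h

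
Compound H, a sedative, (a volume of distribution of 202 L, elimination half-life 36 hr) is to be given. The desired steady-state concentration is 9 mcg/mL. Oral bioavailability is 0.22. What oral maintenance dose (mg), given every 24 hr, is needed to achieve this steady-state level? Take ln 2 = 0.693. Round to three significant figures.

3820 mg

k = 0.693/36 = 0.01925 h⁻¹, so CL = k·Vd = 0.01925 × 202.0 = 3.889 L/h
D = CL × Css × τ / F = 3.889 × 9 × 24 / 0.22 = 3818 mg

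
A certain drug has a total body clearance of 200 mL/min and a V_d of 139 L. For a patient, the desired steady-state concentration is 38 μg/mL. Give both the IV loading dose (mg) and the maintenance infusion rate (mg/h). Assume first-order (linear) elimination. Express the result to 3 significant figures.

Loading: fill Vd to C_target → 139.0 L × 38 mg/L = 5282 mg
CL = 200 mL/min = 200 × 0.06 = 12.00 L/h
Maintenance: replace elimination → rate = CL × Css = 12.00 × 38 = 456.0 mg/h

(a) 5280 mg; (b) 456 mg/h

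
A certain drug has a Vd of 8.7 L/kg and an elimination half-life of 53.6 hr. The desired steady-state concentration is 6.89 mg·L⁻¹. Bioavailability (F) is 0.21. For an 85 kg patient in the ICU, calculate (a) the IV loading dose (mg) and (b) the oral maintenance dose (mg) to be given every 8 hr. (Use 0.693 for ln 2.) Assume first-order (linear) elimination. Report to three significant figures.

(a) 5100 mg; (b) 2510 mg

Total Vd = 8.7 × 85 = 739.5 L
LD = Vd × C = 739.5 × 6.89 = 5095 mg
CL = 0.693 × Vd / t½ = 0.693 × 739.5 / 53.6 = 9.561 L/h
D = CL × Css × τ / F = 9.561 × 6.89 × 8 / 0.21 = 2510 mg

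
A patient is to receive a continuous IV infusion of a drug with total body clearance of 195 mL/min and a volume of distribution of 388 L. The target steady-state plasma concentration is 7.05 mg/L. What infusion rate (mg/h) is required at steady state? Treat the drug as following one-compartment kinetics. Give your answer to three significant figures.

Convert clearance: 195 mL/min × 60 min/h ÷ 1000 mL/L = 11.70 L/h
R₀ = 11.70 × 7.05 = 82.49 mg/h

82.5 mg/h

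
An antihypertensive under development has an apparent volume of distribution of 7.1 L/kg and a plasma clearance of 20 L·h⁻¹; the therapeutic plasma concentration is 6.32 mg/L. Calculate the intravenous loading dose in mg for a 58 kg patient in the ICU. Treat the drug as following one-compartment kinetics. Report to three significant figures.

2600 mg

Vd(total) = 58 kg × 7.1 L/kg = 411.8 L
The loading dose fills Vd to the target concentration; clearance is irrelevant here.
LD = Vd × C = 411.8 × 6.320 = 2603 mg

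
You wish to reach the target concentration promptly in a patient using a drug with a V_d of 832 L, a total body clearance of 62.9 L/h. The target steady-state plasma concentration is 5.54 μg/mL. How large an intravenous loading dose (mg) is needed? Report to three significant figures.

4610 mg

LD = Vd × C = 832.0 × 5.540 = 4609 mg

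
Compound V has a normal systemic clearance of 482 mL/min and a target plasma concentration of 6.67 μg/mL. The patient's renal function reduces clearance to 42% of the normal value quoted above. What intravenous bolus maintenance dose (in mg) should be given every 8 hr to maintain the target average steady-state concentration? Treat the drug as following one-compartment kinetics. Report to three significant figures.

648 mg

CL = 482 mL/min × 60/1000 = 28.92 L/h
Patient clearance = 0.42 × 28.92 = 12.15 L/h
D = CL × Css × τ = 12.15 × 6.67 × 8 = 648.3 mg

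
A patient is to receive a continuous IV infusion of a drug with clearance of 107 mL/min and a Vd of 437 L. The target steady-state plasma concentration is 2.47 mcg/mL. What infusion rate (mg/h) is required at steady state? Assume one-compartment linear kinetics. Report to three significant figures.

CL = 107 mL/min = 107 × 0.06 = 6.420 L/h
R₀ = 6.420 × 2.47 = 15.86 mg/h

15.9 mg/h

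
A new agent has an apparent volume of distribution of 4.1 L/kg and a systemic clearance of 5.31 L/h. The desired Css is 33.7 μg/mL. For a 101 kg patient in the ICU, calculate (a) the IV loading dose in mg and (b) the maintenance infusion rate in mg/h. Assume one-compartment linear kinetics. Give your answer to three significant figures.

(a) 14000 mg; (b) 179 mg/h

Vd(total) = 101 kg × 4.1 L/kg = 414.1 L
Loading: fill Vd to C_target → 414.1 L × 33.7 mg/L = 13960 mg
Maintenance: replace elimination → rate = CL × Css = 5.310 × 33.7 = 178.9 mg/h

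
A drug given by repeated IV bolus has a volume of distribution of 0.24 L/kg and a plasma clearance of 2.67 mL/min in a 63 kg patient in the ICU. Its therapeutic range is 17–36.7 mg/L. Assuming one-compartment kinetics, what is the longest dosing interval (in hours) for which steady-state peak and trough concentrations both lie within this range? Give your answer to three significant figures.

72.6 h

Vd(total) = 63 kg × 0.24 L/kg = 15.12 L
CL = 2.67 mL/min = 2.67 × 0.06 = 0.1602 L/h
k = CL / Vd = 0.1602 / 15.12 = 0.01060 h⁻¹
Between IV bolus doses, concentration decays as C = C₀·e^(−kτ), so C_peak/C_trough = e^(kτ).
τ_max = ln(C_peak/C_trough) / k = ln(36.7/17) / 0.01060 = 0.7696 / 0.01060 = 72.60 h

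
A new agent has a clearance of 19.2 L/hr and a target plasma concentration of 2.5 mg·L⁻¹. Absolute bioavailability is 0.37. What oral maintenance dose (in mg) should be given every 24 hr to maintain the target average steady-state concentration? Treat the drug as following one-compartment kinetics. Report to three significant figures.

3110 mg

D = CL × Css × τ / F = 19.20 × 2.5 × 24 / 0.37 = 3114 mg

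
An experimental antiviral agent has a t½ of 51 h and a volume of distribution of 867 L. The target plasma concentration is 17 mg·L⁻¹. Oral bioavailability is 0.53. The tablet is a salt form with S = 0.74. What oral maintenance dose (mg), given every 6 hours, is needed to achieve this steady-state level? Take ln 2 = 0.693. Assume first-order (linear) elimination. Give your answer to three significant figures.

3060 mg

k = 0.693/51 = 0.01359 h⁻¹, so CL = k·Vd = 0.01359 × 867.0 = 11.78 L/h
D = CL × Css × τ / F / S = 11.78 × 17 × 6 / 0.53 / 0.74 = 3064 mg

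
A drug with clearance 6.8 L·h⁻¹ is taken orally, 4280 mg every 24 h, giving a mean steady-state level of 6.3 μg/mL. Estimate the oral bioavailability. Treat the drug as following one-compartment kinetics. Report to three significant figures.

F·D/τ = CL·Css at steady state → F = CL·Css·τ / D.
F = 6.8 × 6.3 × 24 / 4280 = 0.240

0.240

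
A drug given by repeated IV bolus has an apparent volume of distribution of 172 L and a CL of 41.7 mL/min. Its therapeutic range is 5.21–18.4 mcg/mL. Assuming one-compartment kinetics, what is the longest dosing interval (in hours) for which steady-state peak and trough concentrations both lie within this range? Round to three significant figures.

Convert clearance: 41.7 mL/min × 60 min/h ÷ 1000 mL/L = 2.502 L/h
k = CL / Vd = 2.502 / 172.0 = 0.01455 h⁻¹
Between IV bolus doses, concentration decays as C = C₀·e^(−kτ), so C_peak/C_trough = e^(kτ).
τ_max = ln(C_peak/C_trough) / k = ln(18.4/5.21) / 0.01455 = 1.262 / 0.01455 = 86.74 h

86.7 h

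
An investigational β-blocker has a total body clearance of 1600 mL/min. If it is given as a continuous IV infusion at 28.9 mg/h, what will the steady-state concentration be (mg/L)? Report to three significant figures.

0.301 mg/L

CL = 1600 mL/min = 1600 × 0.06 = 96.00 L/h
Css = rate / CL = 28.9 / 96.00 = 0.3010 mg/L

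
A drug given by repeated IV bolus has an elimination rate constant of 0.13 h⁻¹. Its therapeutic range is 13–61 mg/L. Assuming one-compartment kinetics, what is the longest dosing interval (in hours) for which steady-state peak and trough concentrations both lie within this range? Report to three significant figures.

11.9 h

Between IV bolus doses, concentration decays as C = C₀·e^(−kτ), so C_peak/C_trough = e^(kτ).
τ_max = ln(C_peak/C_trough) / k = ln(61/13) / 0.1300 = 1.546 / 0.1300 = 11.89 h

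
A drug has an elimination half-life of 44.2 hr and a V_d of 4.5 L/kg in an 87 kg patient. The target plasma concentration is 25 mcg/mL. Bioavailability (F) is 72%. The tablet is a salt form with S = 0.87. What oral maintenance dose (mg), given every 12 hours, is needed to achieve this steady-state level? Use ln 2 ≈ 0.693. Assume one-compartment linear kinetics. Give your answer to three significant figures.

2940 mg

Vd = 4.5 L/kg × 87 kg = 391.5 L
CL = 0.693 × Vd / t½ = 0.693 × 391.5 / 44.2 = 6.138 L/h
D = CL × Css × τ / F / S = 6.138 × 25 × 12 / 0.72 / 0.87 = 2940 mg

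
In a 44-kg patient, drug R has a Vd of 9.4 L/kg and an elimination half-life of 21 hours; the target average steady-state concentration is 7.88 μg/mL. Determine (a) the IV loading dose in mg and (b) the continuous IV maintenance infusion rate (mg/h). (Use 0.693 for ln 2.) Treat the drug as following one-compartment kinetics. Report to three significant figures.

(a) 3260 mg; (b) 108 mg/h

Vd = 9.4 L/kg × 44 kg = 413.6 L
LD = Vd × C = 413.6 × 7.88 = 3259 mg
CL = 0.693 × Vd / t½ = 0.693 × 413.6 / 21 = 13.65 L/h
Infusion rate = CL × Css = 13.65 × 7.88 = 107.6 mg/h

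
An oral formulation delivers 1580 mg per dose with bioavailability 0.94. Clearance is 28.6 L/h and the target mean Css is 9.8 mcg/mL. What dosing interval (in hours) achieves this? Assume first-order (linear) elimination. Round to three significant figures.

5.30 h

F·D/τ = CL·Css → τ = F·D / (CL·Css).
τ = 0.94 × 1580 / (28.6 × 9.8) = 5.299 h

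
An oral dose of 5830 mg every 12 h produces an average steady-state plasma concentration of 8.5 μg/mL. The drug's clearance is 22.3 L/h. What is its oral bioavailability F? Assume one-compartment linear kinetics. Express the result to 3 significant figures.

F·D/τ = CL·Css at steady state → F = CL·Css·τ / D.
F = 22.3 × 8.5 × 12 / 5830 = 0.390

0.390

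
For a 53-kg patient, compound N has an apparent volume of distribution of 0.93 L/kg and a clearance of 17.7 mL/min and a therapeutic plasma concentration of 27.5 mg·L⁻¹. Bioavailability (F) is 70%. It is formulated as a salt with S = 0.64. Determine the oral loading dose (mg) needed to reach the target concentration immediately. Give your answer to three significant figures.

Vd(total) = 53 kg × 0.93 L/kg = 49.29 L
Loading dose depends on Vd (not clearance): it fills the distribution volume.
LD = Vd × C / F / S = 49.29 × 27.50 / 0.7 / 0.64 = 3026 mg

3030 mg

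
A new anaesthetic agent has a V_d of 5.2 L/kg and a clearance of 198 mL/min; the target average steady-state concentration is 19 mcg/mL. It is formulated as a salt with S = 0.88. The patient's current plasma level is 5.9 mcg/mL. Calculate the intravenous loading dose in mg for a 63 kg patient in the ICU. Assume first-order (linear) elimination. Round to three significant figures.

Vd(total) = 63 kg × 5.2 L/kg = 327.6 L
Concentration deficit ΔC = 19 − 5.9 = 13.10 mg/L
LD = Vd × ΔC / S = 327.6 × 13.10 / 0.88 = 4877 mg

4880 mg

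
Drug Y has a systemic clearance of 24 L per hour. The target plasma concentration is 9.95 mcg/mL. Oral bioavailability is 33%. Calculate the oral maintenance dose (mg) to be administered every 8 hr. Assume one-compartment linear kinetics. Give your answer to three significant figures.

At steady state, dose per interval replaces the amount cleared in that interval: F·D/τ = CL·Css.
D = CL × Css × τ / F = 24.00 × 9.95 × 8 / 0.33 = 5789 mg

5790 mg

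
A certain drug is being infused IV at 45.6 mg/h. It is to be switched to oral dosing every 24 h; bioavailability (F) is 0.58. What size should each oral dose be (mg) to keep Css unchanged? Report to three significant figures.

To maintain the same Css, the systemic dosing rate must be unchanged: F·D/τ = infusion rate.
D = rate × τ / F = 45.6 × 24 / 0.58 = 1887 mg

1890 mg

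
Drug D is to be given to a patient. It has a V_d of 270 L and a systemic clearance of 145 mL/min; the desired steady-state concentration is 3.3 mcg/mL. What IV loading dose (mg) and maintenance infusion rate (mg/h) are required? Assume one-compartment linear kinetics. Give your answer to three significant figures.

(a) 891 mg; (b) 28.7 mg/h

Loading: fill Vd to C_target → 270.0 L × 3.3 mg/L = 891.0 mg
CL = 145 mL/min × 60/1000 = 8.700 L/h
Maintenance infusion rate = CL × Css = 8.700 × 3.3 = 28.71 mg/h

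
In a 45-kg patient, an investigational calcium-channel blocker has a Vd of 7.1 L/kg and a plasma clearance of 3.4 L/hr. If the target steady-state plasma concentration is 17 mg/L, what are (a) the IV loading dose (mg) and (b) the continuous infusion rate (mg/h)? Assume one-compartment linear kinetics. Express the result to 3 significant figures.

(a) 5430 mg; (b) 57.8 mg/h

Total Vd = 7.1 × 45 = 319.5 L
Loading: fill Vd to C_target → 319.5 L × 17 mg/L = 5432 mg
Maintenance: replace elimination → rate = CL × Css = 3.400 × 17 = 57.80 mg/h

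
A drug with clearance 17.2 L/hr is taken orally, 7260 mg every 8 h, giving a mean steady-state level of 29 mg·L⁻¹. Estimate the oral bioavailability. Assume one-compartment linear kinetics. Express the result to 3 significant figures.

F·D/τ = CL·Css at steady state → F = CL·Css·τ / D.
F = 17.2 × 29 × 8 / 7260 = 0.550

0.550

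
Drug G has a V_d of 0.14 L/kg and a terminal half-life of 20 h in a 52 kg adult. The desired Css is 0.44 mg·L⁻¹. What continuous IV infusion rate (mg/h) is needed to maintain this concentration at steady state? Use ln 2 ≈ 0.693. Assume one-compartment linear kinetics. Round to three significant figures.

0.111 mg/h

Vd(total) = 52 kg × 0.14 L/kg = 7.280 L
CL = 0.693 × Vd / t½ = 0.693 × 7.280 / 20 = 0.2523 L/h
Infusion rate = CL × Css = 0.2523 × 0.44 = 0.1110 mg/h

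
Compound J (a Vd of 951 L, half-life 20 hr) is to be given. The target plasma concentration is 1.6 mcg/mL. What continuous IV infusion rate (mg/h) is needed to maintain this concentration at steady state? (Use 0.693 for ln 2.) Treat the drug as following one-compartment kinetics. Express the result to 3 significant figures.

CL = ln 2 · Vd / t½ = 0.693 × 951.0 / 20 = 32.95 L/h
Infusion rate = CL × Css = 32.95 × 1.6 = 52.72 mg/h

52.7 mg/h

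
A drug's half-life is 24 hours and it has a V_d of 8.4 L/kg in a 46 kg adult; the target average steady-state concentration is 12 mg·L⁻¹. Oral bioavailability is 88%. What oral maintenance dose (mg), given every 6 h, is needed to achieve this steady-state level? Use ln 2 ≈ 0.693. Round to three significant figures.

Total Vd = 8.4 × 46 = 386.4 L
CL = 0.693 × Vd / t½ = 0.693 × 386.4 / 24 = 11.16 L/h
D = CL × Css × τ / F = 11.16 × 12 × 6 / 0.88 = 913.1 mg

913 mg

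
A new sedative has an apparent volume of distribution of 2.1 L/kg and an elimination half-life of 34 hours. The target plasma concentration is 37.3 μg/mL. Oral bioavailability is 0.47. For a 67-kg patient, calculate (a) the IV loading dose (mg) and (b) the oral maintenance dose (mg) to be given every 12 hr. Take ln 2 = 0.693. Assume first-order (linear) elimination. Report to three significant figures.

(a) 5250 mg; (b) 2730 mg

Vd(total) = 67 kg × 2.1 L/kg = 140.7 L
LD = Vd × C = 140.7 × 37.3 = 5248 mg
CL = 0.693 × Vd / t½ = 0.693 × 140.7 / 34 = 2.868 L/h
D = CL × Css × τ / F = 2.868 × 37.3 × 12 / 0.47 = 2731 mg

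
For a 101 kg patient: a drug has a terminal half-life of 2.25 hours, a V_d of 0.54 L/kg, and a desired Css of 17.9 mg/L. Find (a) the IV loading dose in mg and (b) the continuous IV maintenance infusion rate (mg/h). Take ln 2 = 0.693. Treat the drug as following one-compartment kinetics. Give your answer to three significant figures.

(a) 976 mg; (b) 301 mg/h

Total Vd = 0.54 × 101 = 54.54 L
LD = Vd × C = 54.54 × 17.9 = 976.3 mg
CL = 0.693 × Vd / t½ = 0.693 × 54.54 / 2.25 = 16.80 L/h
Infusion rate = CL × Css = 16.80 × 17.9 = 300.7 mg/h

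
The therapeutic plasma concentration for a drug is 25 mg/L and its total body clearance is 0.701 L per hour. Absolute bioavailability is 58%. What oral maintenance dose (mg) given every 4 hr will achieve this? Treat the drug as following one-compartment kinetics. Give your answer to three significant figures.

At steady state, dose per interval replaces the amount cleared in that interval: F·D/τ = CL·Css.
D = CL × Css × τ / F = 0.7010 × 25 × 4 / 0.58 = 120.9 mg

121 mg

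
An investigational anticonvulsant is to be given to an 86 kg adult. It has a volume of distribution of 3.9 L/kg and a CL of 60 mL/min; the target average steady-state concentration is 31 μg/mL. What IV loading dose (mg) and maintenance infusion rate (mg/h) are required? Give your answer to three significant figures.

(a) 10400 mg; (b) 112 mg/h

Total Vd = 3.9 × 86 = 335.4 L
LD = Vd · C_target = 335.4 × 31 = 10400 mg
Convert clearance: 60 mL/min × 60 min/h ÷ 1000 mL/L = 3.600 L/h
Maintenance: replace elimination → rate = CL × Css = 3.600 × 31 = 111.6 mg/h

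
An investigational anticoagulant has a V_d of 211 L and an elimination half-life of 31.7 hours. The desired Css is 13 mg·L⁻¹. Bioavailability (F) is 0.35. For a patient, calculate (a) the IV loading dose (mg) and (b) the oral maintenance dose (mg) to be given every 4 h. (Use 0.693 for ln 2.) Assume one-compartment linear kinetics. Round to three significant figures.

LD = Vd × C = 211.0 × 13 = 2743 mg
CL = 0.693 × Vd / t½ = 0.693 × 211.0 / 31.7 = 4.613 L/h
D = CL × Css × τ / F = 4.613 × 13 × 4 / 0.35 = 685.4 mg

(a) 2740 mg; (b) 685 mg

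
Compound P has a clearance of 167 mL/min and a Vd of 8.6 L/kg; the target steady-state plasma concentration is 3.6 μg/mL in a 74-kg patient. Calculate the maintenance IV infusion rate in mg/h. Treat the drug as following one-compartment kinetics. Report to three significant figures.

Convert clearance: 167 mL/min × 60 min/h ÷ 1000 mL/L = 10.02 L/h
R₀ = 10.02 × 3.6 = 36.07 mg/h

36.1 mg/h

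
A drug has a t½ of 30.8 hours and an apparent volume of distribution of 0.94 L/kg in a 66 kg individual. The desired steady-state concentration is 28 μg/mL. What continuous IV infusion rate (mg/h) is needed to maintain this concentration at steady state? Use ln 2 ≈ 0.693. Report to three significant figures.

39.1 mg/h

Vd = 0.94 L/kg × 66 kg = 62.04 L
CL = 0.693 × Vd / t½ = 0.693 × 62.04 / 30.8 = 1.396 L/h
Infusion rate = CL × Css = 1.396 × 28 = 39.09 mg/h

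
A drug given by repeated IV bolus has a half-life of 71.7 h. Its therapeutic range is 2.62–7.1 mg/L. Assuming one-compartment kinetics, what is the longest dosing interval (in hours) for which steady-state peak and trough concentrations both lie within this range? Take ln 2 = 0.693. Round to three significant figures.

k = 0.693 / t½ = 0.693 / 71.7 = 0.009665 h⁻¹
Between IV bolus doses, concentration decays as C = C₀·e^(−kτ), so C_peak/C_trough = e^(kτ).
τ_max = ln(C_peak/C_trough) / k = ln(7.1/2.62) / 0.009665 = 0.9969 / 0.009665 = 103.1 h

103 h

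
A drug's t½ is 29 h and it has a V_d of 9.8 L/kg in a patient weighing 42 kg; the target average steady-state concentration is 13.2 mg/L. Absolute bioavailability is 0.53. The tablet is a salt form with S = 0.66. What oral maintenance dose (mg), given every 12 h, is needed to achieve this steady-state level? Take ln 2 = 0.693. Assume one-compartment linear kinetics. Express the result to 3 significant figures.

Vd(total) = 42 kg × 9.8 L/kg = 411.6 L
CL = ln 2 · Vd / t½ = 0.693 × 411.6 / 29 = 9.836 L/h
D = CL × Css × τ / F / S = 9.836 × 13.2 × 12 / 0.53 / 0.66 = 4454 mg

4450 mg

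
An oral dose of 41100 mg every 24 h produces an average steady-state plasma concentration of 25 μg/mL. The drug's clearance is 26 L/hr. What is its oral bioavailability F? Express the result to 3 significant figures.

F·D/τ = CL·Css at steady state → F = CL·Css·τ / D.
F = 26 × 25 × 24 / 41100 = 0.380

0.380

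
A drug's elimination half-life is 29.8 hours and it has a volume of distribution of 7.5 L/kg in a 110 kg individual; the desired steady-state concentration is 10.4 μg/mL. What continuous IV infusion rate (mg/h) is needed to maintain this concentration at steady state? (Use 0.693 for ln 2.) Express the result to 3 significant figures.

200 mg/h

Vd = 7.5 L/kg × 110 kg = 825.0 L
CL = ln 2 · Vd / t½ = 0.693 × 825.0 / 29.8 = 19.19 L/h
Infusion rate = CL × Css = 19.19 × 10.4 = 199.6 mg/h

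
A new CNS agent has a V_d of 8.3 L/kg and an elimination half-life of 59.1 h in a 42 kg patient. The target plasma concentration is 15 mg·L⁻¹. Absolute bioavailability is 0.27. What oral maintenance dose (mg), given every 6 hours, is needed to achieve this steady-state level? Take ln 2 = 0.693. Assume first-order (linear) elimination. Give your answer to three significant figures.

1360 mg

Total Vd = 8.3 × 42 = 348.6 L
k = 0.693/59.1 = 0.01173 h⁻¹, so CL = k·Vd = 0.01173 × 348.6 = 4.089 L/h
D = CL × Css × τ / F = 4.089 × 15 × 6 / 0.27 = 1363 mg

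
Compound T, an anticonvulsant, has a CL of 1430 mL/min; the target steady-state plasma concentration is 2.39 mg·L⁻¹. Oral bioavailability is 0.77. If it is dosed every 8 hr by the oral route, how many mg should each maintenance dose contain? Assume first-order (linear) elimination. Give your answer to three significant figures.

Convert clearance: 1430 mL/min × 60 min/h ÷ 1000 mL/L = 85.80 L/h
At steady state, dose per interval replaces the amount cleared in that interval: F·D/τ = CL·Css.
D = CL × Css × τ / F = 85.80 × 2.39 × 8 / 0.77 = 2131 mg

2130 mg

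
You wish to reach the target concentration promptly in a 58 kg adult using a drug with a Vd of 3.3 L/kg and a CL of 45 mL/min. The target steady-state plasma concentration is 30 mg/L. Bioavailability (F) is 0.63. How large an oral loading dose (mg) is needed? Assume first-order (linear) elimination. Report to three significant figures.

9110 mg

Total Vd = 3.3 × 58 = 191.4 L
LD = Vd × C / F = 191.4 × 30.00 / 0.63 = 9114 mg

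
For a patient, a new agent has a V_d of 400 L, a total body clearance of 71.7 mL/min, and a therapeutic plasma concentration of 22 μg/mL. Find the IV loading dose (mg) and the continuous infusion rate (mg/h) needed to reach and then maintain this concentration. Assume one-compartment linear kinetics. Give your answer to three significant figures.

(a) 8800 mg; (b) 94.6 mg/h

Loading: fill Vd to C_target → 400.0 L × 22 mg/L = 8800 mg
CL = 71.7 mL/min × 60/1000 = 4.302 L/h
Maintenance infusion rate = CL × Css = 4.302 × 22 = 94.64 mg/h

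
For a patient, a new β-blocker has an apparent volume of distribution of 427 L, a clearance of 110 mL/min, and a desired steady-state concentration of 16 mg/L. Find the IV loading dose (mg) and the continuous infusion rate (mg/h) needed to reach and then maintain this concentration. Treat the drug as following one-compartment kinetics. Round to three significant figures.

Loading dose = Vd × C = 427.0 × 16 = 6832 mg
CL = 110 mL/min × 60/1000 = 6.600 L/h
Maintenance: replace elimination → rate = CL × Css = 6.600 × 16 = 105.6 mg/h

(a) 6830 mg; (b) 106 mg/h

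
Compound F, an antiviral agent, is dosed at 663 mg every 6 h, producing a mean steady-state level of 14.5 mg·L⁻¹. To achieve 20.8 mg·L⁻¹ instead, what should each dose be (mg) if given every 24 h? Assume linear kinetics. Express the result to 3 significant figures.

For first-order elimination, Css ∝ F·D/(CL·τ); F and CL are unchanged, so Css ∝ D/τ.
D₂ = D₁ × (Css,target / Css,current) × (τ₂/τ₁) = 663 × (20.8/14.5) × (24/6) = 3804 mg

3800 mg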